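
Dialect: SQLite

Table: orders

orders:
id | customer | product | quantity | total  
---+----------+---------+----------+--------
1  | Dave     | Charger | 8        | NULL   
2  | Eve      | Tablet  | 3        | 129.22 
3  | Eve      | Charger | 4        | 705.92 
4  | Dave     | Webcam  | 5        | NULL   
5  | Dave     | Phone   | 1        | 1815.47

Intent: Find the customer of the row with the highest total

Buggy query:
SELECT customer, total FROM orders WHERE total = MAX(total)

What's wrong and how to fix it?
Bug: WHERE is evaluated per row; an aggregate over the whole table isn't defined there

Fix: Use a subquery: WHERE total = (SELECT MAX(total) FROM orders)

Corrected query:
SELECT customer, total FROM orders WHERE total = (SELECT MAX(total) FROM orders)

Result:
customer | total  
---------+--------
Dave     | 1815.47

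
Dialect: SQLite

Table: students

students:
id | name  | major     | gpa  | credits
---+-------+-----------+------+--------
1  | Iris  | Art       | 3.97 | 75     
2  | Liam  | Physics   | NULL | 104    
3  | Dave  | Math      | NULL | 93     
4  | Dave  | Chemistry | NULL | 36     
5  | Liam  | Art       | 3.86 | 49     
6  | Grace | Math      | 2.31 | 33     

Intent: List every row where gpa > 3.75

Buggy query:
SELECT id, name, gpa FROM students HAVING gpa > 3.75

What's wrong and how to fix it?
Bug: HAVING filters the output of aggregation, but this query has no GROUP BY and no aggregate functions, so SQLite rejects it (HAVING clause on a non-aggregate query); the condition here is per row

Fix: Use WHERE for row-level filtering

Corrected query:
SELECT id, name, gpa FROM students WHERE gpa > 3.75

Result:
id | name | gpa 
---+------+-----
1  | Iris | 3.97
5  | Liam | 3.86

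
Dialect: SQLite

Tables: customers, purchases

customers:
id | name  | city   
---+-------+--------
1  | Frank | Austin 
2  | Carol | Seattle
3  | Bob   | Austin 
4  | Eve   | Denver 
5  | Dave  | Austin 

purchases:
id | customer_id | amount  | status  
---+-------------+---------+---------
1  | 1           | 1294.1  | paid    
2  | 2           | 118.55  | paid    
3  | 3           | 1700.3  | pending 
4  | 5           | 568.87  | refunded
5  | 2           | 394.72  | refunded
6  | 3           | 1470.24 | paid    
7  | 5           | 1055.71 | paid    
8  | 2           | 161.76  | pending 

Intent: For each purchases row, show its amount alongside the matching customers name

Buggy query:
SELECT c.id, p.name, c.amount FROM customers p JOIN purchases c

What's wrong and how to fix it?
Bug: JOIN with no ON clause produces a cartesian product; every purchases row pairs with every customers row

Fix: Add ON c.customer_id = p.id to the JOIN

Corrected query:
SELECT c.id, p.name, c.amount FROM customers p JOIN purchases c ON c.customer_id = p.id

Result:
id | name  | amount 
---+-------+--------
1  | Frank | 1294.1 
2  | Carol | 118.55 
3  | Bob   | 1700.3 
4  | Dave  | 568.87 
5  | Carol | 394.72 
6  | Bob   | 1470.24
7  | Dave  | 1055.71
8  | Carol | 161.76 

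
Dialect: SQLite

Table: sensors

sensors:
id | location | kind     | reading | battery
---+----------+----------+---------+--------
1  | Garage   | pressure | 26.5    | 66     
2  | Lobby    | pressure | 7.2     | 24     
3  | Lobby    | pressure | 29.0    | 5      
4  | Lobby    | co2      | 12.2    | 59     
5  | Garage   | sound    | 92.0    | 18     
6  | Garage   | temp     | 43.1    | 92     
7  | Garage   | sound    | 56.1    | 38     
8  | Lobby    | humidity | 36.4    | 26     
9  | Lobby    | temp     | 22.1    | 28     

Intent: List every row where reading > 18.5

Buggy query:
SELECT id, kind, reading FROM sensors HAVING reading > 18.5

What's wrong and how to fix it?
Bug: This is a non-aggregate query (no GROUP BY, no aggregates), so in SQLite the HAVING clause is invalid here; a row-level condition belongs in WHERE

Fix: Replace HAVING with WHERE since the condition applies to individual rows

Corrected query:
SELECT id, kind, reading FROM sensors WHERE reading > 18.5

Result:
id | kind     | reading
---+----------+--------
1  | pressure | 26.5   
3  | pressure | 29     
5  | sound    | 92     
6  | temp     | 43.1   
7  | sound    | 56.1   
8  | humidity | 36.4   
9  | temp     | 22.1   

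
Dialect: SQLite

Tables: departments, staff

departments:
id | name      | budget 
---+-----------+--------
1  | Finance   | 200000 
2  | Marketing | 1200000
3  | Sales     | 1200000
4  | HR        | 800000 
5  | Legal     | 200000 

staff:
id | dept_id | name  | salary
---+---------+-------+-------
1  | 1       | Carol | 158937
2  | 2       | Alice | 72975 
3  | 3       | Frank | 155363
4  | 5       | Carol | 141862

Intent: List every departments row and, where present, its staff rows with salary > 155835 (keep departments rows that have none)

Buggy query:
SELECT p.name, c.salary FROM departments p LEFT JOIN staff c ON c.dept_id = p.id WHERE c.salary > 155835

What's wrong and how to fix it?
Bug: Filtering c.salary in WHERE discards the NULL rows produced by LEFT JOIN, turning it into an inner join

Fix: Put 'c.salary > 155835' in the JOIN's ON clause instead of WHERE

Corrected query:
SELECT p.name, c.salary FROM departments p LEFT JOIN staff c ON c.dept_id = p.id AND c.salary > 155835

Result:
name      | salary
----------+-------
Finance   | 158937
Marketing | NULL  
Sales     | NULL  
HR        | NULL  
Legal     | NULL  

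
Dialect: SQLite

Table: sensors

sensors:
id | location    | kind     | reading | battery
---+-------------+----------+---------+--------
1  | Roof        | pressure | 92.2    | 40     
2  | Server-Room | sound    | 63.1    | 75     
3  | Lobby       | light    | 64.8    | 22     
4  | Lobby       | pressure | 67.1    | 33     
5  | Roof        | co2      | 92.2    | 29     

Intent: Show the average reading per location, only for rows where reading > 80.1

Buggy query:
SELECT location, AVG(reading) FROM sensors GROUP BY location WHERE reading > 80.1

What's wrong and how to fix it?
Bug: WHERE cannot follow GROUP BY

Fix: Place WHERE between FROM and GROUP BY

Corrected query:
SELECT location, AVG(reading) FROM sensors WHERE reading > 80.1 GROUP BY location

Result:
location | AVG(reading)
---------+-------------
Roof     | 92.2        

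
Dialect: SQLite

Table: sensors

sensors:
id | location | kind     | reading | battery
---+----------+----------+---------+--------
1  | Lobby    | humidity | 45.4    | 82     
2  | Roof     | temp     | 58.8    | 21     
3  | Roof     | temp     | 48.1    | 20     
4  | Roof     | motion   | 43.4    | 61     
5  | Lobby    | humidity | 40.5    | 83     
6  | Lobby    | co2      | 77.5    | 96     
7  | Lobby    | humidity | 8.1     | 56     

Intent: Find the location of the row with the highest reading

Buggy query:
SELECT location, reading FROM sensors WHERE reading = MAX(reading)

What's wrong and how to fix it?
Bug: WHERE is evaluated per row; an aggregate over the whole table isn't defined there

Fix: Wrap MAX in a scalar subquery so WHERE compares against a single value

Corrected query:
SELECT location, reading FROM sensors WHERE reading = (SELECT MAX(reading) FROM sensors)

Result:
location | reading
---------+--------
Lobby    | 77.5   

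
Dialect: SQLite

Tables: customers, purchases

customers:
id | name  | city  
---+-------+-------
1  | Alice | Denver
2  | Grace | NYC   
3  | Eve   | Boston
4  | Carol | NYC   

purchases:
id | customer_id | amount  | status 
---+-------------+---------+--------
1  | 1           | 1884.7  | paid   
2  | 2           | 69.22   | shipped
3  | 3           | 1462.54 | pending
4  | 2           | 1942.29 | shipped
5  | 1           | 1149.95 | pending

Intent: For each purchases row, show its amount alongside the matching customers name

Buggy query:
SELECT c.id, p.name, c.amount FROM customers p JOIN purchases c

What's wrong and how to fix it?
Bug: Missing join condition: each purchases row is matched to all customers rows instead of just its own

Fix: Add ON c.customer_id = p.id to the JOIN

Corrected query:
SELECT c.id, p.name, c.amount FROM customers p JOIN purchases c ON c.customer_id = p.id

Result:
id | name  | amount 
---+-------+--------
1  | Alice | 1884.7 
2  | Grace | 69.22  
3  | Eve   | 1462.54
4  | Grace | 1942.29
5  | Alice | 1149.95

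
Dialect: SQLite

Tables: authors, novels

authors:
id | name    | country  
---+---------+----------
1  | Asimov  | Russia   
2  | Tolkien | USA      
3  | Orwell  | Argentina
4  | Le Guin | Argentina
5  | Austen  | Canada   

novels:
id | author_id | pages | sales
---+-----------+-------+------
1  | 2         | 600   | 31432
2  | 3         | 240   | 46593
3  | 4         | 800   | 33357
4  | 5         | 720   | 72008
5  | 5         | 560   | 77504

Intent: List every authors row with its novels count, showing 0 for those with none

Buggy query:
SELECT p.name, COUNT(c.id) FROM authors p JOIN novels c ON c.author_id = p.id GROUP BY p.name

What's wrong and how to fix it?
Bug: INNER JOIN drops authors rows that have no matching novels rows

Fix: Switch to LEFT JOIN to retain unmatched parent rows

Corrected query:
SELECT p.name, COUNT(c.id) FROM authors p LEFT JOIN novels c ON c.author_id = p.id GROUP BY p.name

Result:
name    | COUNT(c.id)
--------+------------
Asimov  | 0          
Austen  | 2          
Le Guin | 1          
Orwell  | 1          
Tolkien | 1          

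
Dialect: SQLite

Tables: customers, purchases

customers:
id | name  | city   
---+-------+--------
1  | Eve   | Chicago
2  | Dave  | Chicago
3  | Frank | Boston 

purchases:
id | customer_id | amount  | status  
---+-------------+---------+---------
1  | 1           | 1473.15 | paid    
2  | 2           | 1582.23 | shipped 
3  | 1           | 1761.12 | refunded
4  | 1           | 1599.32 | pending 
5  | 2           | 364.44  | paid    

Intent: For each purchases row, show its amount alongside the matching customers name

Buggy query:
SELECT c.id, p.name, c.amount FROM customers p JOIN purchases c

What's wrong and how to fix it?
Bug: Missing join condition: each purchases row is matched to all customers rows instead of just its own

Fix: Specify the join condition linking the foreign key to the parent id

Corrected query:
SELECT c.id, p.name, c.amount FROM customers p JOIN purchases c ON c.customer_id = p.id

Result:
id | name | amount 
---+------+--------
1  | Eve  | 1473.15
2  | Dave | 1582.23
3  | Eve  | 1761.12
4  | Eve  | 1599.32
5  | Dave | 364.44 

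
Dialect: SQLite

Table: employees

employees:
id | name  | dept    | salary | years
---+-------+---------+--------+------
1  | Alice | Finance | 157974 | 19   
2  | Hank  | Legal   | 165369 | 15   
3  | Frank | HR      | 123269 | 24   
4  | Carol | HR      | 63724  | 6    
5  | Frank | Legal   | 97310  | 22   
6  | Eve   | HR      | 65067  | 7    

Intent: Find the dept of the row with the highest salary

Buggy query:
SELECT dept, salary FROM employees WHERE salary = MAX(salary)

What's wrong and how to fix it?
Bug: MAX(salary) is an aggregate and cannot be used directly in WHERE

Fix: Use a subquery: WHERE salary = (SELECT MAX(salary) FROM employees)

Corrected query:
SELECT dept, salary FROM employees WHERE salary = (SELECT MAX(salary) FROM employees)

Result:
dept  | salary
------+-------
Legal | 165369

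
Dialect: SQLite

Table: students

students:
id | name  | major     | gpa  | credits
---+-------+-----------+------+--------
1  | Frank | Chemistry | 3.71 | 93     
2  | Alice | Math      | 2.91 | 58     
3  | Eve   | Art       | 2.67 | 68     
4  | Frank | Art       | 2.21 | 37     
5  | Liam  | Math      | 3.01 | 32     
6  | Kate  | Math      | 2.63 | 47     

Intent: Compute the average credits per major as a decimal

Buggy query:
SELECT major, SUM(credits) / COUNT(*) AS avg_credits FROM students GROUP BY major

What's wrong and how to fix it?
Bug: Both operands are integers, so '/' performs integer division and truncates

Fix: Cast one side to REAL so the division keeps the fractional part

Corrected query:
SELECT major, SUM(credits) * 1.0 / COUNT(*) AS avg_credits FROM students GROUP BY major

Result:
major     | avg_credits
----------+------------
Art       | 52.5       
Chemistry | 93         
Math      | 45.666667  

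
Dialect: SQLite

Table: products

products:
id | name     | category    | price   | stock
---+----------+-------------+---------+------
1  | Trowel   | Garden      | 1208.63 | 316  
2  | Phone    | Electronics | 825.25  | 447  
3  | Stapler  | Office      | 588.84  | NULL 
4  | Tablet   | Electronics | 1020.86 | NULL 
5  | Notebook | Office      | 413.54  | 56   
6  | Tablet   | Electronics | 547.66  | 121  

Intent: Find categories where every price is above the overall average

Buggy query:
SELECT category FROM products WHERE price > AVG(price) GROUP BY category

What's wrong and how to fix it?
Bug: WHERE evaluates per row before aggregation, so AVG() is unavailable

Fix: Compute the overall average in a scalar subquery and compare each group's MIN against it in HAVING

Corrected query:
SELECT category FROM products GROUP BY category HAVING MIN(price) > (SELECT AVG(price) FROM products)

Result:
category
--------
Garden  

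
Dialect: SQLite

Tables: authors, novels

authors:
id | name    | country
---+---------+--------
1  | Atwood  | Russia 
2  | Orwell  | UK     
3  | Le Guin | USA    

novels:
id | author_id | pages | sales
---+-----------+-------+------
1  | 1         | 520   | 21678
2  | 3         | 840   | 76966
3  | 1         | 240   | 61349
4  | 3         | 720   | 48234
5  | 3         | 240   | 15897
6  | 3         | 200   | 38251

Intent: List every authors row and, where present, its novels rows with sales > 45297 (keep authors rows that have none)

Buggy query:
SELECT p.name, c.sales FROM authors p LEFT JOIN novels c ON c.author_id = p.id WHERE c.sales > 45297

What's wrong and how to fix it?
Bug: A WHERE condition on the right-hand table after LEFT JOIN drops unmatched parents

Fix: Move the right-table condition into the ON clause so unmatched parents are kept

Corrected query:
SELECT p.name, c.sales FROM authors p LEFT JOIN novels c ON c.author_id = p.id AND c.sales > 45297

Result:
name    | sales
--------+------
Atwood  | 61349
Orwell  | NULL 
Le Guin | 48234
Le Guin | 76966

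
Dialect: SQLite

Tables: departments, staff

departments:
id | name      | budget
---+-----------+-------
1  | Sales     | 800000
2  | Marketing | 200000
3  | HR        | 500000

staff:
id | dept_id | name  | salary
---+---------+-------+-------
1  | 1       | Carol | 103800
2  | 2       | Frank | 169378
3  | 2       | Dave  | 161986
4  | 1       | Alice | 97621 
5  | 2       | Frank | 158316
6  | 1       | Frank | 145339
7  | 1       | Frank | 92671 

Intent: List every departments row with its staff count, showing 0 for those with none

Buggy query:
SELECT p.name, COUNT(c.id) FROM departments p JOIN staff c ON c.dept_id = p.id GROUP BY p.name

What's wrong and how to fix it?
Bug: An inner join excludes parents with zero children

Fix: Use LEFT JOIN so parents without children still appear (COUNT(c.id) gives 0)

Corrected query:
SELECT p.name, COUNT(c.id) FROM departments p LEFT JOIN staff c ON c.dept_id = p.id GROUP BY p.name

Result:
name      | COUNT(c.id)
----------+------------
HR        | 0          
Marketing | 3          
Sales     | 4          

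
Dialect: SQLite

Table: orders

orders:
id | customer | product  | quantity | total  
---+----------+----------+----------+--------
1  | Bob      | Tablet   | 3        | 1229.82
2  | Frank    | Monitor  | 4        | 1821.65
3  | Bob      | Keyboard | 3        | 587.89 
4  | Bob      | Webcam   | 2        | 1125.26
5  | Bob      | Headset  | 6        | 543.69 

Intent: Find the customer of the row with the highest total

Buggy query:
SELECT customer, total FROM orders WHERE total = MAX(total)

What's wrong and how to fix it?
Bug: WHERE is evaluated per row; an aggregate over the whole table isn't defined there

Fix: Use a subquery: WHERE total = (SELECT MAX(total) FROM orders)

Corrected query:
SELECT customer, total FROM orders WHERE total = (SELECT MAX(total) FROM orders)

Result:
customer | total  
---------+--------
Frank    | 1821.65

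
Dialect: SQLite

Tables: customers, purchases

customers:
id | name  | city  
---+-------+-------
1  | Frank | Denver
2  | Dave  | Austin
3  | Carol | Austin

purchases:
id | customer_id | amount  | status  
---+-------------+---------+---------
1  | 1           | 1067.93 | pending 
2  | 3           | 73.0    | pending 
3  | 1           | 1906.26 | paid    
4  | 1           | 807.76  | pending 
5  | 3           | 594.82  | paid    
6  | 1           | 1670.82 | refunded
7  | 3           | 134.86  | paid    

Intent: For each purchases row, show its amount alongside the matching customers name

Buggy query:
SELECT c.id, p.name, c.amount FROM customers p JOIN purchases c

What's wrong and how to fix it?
Bug: Missing join condition: each purchases row is matched to all customers rows instead of just its own

Fix: Add ON c.customer_id = p.id to the JOIN

Corrected query:
SELECT c.id, p.name, c.amount FROM customers p JOIN purchases c ON c.customer_id = p.id

Result:
id | name  | amount 
---+-------+--------
1  | Frank | 1067.93
2  | Carol | 73     
3  | Frank | 1906.26
4  | Frank | 807.76 
5  | Carol | 594.82 
6  | Frank | 1670.82
7  | Carol | 134.86 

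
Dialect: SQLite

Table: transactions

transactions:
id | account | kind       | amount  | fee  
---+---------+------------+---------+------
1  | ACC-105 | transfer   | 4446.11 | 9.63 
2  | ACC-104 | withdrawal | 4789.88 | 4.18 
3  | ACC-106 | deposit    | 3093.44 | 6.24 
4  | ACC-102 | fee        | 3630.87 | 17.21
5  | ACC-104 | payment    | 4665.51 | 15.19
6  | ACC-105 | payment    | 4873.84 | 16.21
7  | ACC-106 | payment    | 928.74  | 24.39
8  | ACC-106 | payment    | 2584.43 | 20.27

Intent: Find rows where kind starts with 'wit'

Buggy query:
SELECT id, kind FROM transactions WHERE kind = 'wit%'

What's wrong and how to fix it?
Bug: '=' compares the literal string including the % character; pattern matching needs LIKE

Fix: Replace '=' with LIKE so 'wit%' is treated as a pattern

Corrected query:
SELECT id, kind FROM transactions WHERE kind LIKE 'wit%'

Result:
id | kind      
---+-----------
2  | withdrawal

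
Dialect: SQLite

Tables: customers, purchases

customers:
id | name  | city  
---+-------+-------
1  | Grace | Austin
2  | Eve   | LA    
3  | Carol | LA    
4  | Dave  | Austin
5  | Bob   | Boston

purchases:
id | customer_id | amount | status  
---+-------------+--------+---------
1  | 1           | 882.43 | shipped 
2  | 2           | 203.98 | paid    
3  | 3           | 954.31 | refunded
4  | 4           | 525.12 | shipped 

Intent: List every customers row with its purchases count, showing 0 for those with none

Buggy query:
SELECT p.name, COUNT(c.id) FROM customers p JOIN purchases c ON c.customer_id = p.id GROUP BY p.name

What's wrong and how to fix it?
Bug: INNER JOIN drops customers rows that have no matching purchases rows

Fix: Switch to LEFT JOIN to retain unmatched parent rows

Corrected query:
SELECT p.name, COUNT(c.id) FROM customers p LEFT JOIN purchases c ON c.customer_id = p.id GROUP BY p.name

Result:
name  | COUNT(c.id)
------+------------
Bob   | 0          
Carol | 1          
Dave  | 1          
Eve   | 1          
Grace | 1          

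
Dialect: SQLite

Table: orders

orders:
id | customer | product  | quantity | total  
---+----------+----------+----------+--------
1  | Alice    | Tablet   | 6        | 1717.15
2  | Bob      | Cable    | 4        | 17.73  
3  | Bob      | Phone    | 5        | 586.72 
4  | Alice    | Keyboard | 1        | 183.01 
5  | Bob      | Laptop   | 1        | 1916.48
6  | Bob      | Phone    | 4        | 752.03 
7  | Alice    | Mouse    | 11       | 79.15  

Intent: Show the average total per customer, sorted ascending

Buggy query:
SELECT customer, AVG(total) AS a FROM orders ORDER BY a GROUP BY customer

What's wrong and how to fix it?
Bug: GROUP BY must precede ORDER BY

Fix: Move ORDER BY to the end, after GROUP BY

Corrected query:
SELECT customer, AVG(total) AS a FROM orders GROUP BY customer ORDER BY a

Result:
customer | a     
---------+-------
Alice    | 659.77
Bob      | 818.24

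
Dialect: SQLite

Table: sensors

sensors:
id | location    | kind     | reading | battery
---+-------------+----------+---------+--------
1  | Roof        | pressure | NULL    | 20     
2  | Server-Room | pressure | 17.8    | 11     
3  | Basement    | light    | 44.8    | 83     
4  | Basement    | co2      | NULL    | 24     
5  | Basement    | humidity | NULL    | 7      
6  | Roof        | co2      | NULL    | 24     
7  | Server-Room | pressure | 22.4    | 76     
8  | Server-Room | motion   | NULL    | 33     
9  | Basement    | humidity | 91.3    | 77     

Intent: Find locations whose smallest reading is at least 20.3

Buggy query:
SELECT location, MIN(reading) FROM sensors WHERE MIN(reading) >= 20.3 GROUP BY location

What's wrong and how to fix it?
Bug: MIN() in WHERE is a misuse of aggregate

Fix: Replace WHERE with HAVING after the GROUP BY

Corrected query:
SELECT location, MIN(reading) FROM sensors GROUP BY location HAVING MIN(reading) >= 20.3

Result:
location | MIN(reading)
---------+-------------
Basement | 44.8        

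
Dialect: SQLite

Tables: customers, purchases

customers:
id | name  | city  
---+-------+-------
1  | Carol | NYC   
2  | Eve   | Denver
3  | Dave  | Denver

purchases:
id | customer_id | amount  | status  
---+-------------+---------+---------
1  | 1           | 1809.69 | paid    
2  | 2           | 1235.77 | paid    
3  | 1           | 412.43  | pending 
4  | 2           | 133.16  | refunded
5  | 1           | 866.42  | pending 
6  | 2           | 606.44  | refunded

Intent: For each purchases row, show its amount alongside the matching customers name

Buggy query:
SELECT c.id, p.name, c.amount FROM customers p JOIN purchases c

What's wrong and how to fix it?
Bug: Missing join condition: each purchases row is matched to all customers rows instead of just its own

Fix: Add ON c.customer_id = p.id to the JOIN

Corrected query:
SELECT c.id, p.name, c.amount FROM customers p JOIN purchases c ON c.customer_id = p.id

Result:
id | name  | amount 
---+-------+--------
1  | Carol | 1809.69
2  | Eve   | 1235.77
3  | Carol | 412.43 
4  | Eve   | 133.16 
5  | Carol | 866.42 
6  | Eve   | 606.44 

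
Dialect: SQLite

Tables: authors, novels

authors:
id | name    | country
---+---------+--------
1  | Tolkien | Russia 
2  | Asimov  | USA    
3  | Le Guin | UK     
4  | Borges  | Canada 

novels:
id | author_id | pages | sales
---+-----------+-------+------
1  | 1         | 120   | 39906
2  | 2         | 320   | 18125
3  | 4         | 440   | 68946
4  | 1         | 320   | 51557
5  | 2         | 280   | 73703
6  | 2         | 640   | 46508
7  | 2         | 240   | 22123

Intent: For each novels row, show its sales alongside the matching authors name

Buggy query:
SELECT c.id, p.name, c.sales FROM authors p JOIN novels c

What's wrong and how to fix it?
Bug: Missing join condition: each novels row is matched to all authors rows instead of just its own

Fix: Add ON c.author_id = p.id to the JOIN

Corrected query:
SELECT c.id, p.name, c.sales FROM authors p JOIN novels c ON c.author_id = p.id

Result:
id | name    | sales
---+---------+------
1  | Tolkien | 39906
2  | Asimov  | 18125
3  | Borges  | 68946
4  | Tolkien | 51557
5  | Asimov  | 73703
6  | Asimov  | 46508
7  | Asimov  | 22123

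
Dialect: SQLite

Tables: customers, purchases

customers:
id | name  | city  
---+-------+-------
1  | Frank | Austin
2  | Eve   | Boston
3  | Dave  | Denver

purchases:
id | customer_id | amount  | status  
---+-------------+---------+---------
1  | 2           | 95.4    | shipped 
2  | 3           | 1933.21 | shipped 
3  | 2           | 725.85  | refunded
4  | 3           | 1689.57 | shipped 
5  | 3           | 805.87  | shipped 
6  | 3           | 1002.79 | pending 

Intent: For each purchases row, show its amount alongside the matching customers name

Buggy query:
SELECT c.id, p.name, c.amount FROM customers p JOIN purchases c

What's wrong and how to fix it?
Bug: JOIN with no ON clause produces a cartesian product; every purchases row pairs with every customers row

Fix: Add ON c.customer_id = p.id to the JOIN

Corrected query:
SELECT c.id, p.name, c.amount FROM customers p JOIN purchases c ON c.customer_id = p.id

Result:
id | name | amount 
---+------+--------
1  | Eve  | 95.4   
2  | Dave | 1933.21
3  | Eve  | 725.85 
4  | Dave | 1689.57
5  | Dave | 805.87 
6  | Dave | 1002.79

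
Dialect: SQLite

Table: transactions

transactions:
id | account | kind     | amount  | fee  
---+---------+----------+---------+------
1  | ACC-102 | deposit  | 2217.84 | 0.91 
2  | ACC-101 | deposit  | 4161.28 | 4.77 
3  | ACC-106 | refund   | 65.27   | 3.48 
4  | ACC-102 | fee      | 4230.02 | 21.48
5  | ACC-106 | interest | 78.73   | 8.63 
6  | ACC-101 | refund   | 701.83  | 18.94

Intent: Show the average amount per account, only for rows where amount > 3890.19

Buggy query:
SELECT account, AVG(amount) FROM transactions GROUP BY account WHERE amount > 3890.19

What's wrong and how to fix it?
Bug: Row-level WHERE must come before GROUP BY in the clause order

Fix: Move the WHERE clause before GROUP BY

Corrected query:
SELECT account, AVG(amount) FROM transactions WHERE amount > 3890.19 GROUP BY account

Result:
account | AVG(amount)
--------+------------
ACC-101 | 4161.28    
ACC-102 | 4230.02    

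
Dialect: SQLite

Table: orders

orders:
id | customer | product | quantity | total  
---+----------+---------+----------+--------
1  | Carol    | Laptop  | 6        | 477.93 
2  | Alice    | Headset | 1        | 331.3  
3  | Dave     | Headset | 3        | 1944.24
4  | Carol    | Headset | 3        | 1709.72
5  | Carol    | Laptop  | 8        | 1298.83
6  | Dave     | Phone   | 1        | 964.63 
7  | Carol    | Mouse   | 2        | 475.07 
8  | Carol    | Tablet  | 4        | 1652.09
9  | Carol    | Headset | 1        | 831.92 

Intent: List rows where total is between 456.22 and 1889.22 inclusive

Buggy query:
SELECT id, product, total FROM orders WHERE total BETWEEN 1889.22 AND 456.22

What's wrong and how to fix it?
Bug: BETWEEN expects the lower bound first; with 1889.22 AND 456.22 the range is empty

Fix: Write BETWEEN 456.22 AND 1889.22

Corrected query:
SELECT id, product, total FROM orders WHERE total BETWEEN 456.22 AND 1889.22

Result:
id | product | total  
---+---------+--------
1  | Laptop  | 477.93 
4  | Headset | 1709.72
5  | Laptop  | 1298.83
6  | Phone   | 964.63 
7  | Mouse   | 475.07 
8  | Tablet  | 1652.09
9  | Headset | 831.92 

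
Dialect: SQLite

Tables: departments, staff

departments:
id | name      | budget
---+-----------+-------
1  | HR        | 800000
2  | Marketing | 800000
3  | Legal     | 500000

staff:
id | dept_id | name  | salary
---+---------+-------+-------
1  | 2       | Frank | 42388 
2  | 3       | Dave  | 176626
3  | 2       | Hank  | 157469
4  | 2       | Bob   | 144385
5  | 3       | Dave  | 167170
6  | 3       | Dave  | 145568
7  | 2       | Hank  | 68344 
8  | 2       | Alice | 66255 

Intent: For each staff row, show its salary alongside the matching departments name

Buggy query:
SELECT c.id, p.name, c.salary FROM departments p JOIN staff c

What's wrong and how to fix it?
Bug: JOIN with no ON clause produces a cartesian product; every staff row pairs with every departments row

Fix: Add ON c.dept_id = p.id to the JOIN

Corrected query:
SELECT c.id, p.name, c.salary FROM departments p JOIN staff c ON c.dept_id = p.id

Result:
id | name      | salary
---+-----------+-------
1  | Marketing | 42388 
2  | Legal     | 176626
3  | Marketing | 157469
4  | Marketing | 144385
5  | Legal     | 167170
6  | Legal     | 145568
7  | Marketing | 68344 
8  | Marketing | 66255 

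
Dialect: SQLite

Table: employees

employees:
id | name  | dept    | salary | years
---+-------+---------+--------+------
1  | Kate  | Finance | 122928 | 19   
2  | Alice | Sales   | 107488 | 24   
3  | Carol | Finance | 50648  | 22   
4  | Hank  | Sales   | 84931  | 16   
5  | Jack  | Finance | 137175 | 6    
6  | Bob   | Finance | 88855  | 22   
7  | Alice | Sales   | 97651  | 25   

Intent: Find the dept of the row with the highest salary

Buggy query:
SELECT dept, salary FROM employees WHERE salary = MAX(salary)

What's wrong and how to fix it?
Bug: WHERE is evaluated per row; an aggregate over the whole table isn't defined there

Fix: Wrap MAX in a scalar subquery so WHERE compares against a single value

Corrected query:
SELECT dept, salary FROM employees WHERE salary = (SELECT MAX(salary) FROM employees)

Result:
dept    | salary
--------+-------
Finance | 137175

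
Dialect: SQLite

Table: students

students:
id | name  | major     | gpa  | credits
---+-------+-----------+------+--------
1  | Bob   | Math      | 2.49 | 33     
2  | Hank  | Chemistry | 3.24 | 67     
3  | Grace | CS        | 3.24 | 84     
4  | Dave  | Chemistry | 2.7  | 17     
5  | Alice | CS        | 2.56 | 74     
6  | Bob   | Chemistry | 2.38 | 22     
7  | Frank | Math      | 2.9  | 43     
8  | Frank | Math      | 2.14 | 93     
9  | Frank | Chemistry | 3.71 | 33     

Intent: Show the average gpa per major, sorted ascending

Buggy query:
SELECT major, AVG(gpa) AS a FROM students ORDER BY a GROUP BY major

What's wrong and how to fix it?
Bug: GROUP BY must precede ORDER BY

Fix: Move ORDER BY to the end, after GROUP BY

Corrected query:
SELECT major, AVG(gpa) AS a FROM students GROUP BY major ORDER BY a

Result:
major     | a     
----------+-------
Math      | 2.51  
CS        | 2.9   
Chemistry | 3.0075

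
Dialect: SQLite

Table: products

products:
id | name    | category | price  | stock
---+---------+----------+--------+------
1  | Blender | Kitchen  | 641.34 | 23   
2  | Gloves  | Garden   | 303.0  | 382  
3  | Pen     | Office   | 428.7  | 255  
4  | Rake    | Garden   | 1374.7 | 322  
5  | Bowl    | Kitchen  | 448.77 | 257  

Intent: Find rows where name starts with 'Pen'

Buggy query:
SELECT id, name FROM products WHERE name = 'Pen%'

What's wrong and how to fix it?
Bug: Wildcards only work with LIKE; '=' treats '%' as a literal character

Fix: Replace '=' with LIKE so 'Pen%' is treated as a pattern

Corrected query:
SELECT id, name FROM products WHERE name LIKE 'Pen%'

Result:
id | name
---+-----
3  | Pen 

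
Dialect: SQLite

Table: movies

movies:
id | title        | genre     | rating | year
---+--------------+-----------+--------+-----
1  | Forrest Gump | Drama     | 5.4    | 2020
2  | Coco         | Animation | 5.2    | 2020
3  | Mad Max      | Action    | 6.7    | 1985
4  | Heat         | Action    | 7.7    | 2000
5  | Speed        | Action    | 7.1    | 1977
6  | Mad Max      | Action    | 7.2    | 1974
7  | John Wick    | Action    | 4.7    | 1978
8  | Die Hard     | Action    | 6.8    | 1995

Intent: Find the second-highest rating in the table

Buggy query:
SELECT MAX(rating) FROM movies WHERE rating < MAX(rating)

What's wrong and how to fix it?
Bug: The inner MAX is an aggregate inside WHERE, which is not allowed

Fix: Compute the overall MAX in a subquery, then take MAX of rows below it

Corrected query:
SELECT MAX(rating) FROM movies WHERE rating < (SELECT MAX(rating) FROM movies)

Result:
MAX(rating)
-----------
7.2        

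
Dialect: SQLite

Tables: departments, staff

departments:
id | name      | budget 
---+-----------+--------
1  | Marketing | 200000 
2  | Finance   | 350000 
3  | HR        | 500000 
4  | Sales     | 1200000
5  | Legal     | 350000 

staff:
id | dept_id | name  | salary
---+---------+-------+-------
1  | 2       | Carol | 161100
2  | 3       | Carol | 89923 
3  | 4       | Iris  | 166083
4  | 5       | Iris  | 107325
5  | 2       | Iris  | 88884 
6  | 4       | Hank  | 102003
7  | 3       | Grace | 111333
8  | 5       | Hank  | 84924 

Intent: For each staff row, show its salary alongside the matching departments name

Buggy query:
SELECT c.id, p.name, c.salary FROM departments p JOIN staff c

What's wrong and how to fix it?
Bug: Missing join condition: each staff row is matched to all departments rows instead of just its own

Fix: Specify the join condition linking the foreign key to the parent id

Corrected query:
SELECT c.id, p.name, c.salary FROM departments p JOIN staff c ON c.dept_id = p.id

Result:
id | name    | salary
---+---------+-------
1  | Finance | 161100
2  | HR      | 89923 
3  | Sales   | 166083
4  | Legal   | 107325
5  | Finance | 88884 
6  | Sales   | 102003
7  | HR      | 111333
8  | Legal   | 84924 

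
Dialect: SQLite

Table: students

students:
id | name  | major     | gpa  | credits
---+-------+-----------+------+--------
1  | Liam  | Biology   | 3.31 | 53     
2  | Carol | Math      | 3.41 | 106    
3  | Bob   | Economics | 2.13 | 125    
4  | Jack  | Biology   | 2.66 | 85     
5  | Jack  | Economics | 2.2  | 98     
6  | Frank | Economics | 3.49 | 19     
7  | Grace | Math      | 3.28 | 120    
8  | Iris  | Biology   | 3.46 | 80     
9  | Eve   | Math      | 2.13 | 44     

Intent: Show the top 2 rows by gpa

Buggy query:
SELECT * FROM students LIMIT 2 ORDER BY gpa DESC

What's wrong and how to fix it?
Bug: LIMIT must come after ORDER BY

Fix: Sort with ORDER BY, then apply LIMIT

Corrected query:
SELECT * FROM students ORDER BY gpa DESC LIMIT 2

Result:
id | name  | major     | gpa  | credits
---+-------+-----------+------+--------
6  | Frank | Economics | 3.49 | 19     
8  | Iris  | Biology   | 3.46 | 80     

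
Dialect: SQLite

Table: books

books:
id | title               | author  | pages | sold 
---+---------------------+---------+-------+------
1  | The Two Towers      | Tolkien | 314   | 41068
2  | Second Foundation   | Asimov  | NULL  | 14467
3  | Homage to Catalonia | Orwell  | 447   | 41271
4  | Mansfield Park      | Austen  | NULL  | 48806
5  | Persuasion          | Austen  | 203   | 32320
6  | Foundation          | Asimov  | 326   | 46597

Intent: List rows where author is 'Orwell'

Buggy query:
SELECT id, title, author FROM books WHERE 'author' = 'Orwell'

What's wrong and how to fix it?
Bug: 'author' in single quotes is a string literal, not the column; the comparison is literal-vs-literal and never true

Fix: Reference the column as author without single quotes

Corrected query:
SELECT id, title, author FROM books WHERE author = 'Orwell'

Result:
id | title               | author
---+---------------------+-------
3  | Homage to Catalonia | Orwell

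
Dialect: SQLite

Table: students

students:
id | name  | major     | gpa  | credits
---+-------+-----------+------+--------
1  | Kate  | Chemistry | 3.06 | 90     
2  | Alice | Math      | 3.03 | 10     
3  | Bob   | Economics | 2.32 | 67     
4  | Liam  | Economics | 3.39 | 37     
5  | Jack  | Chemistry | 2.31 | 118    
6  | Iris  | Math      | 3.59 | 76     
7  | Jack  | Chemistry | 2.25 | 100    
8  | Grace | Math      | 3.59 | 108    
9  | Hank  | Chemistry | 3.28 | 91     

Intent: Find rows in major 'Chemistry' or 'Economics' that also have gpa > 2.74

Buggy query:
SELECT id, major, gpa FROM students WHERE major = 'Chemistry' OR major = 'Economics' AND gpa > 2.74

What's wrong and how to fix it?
Bug: Without parentheses, AND is evaluated before OR, so the gpa filter only applies to the 'Economics' branch

Fix: Add parentheses around the OR so the AND applies to both alternatives

Corrected query:
SELECT id, major, gpa FROM students WHERE (major = 'Chemistry' OR major = 'Economics') AND gpa > 2.74

Result:
id | major     | gpa 
---+-----------+-----
1  | Chemistry | 3.06
4  | Economics | 3.39
9  | Chemistry | 3.28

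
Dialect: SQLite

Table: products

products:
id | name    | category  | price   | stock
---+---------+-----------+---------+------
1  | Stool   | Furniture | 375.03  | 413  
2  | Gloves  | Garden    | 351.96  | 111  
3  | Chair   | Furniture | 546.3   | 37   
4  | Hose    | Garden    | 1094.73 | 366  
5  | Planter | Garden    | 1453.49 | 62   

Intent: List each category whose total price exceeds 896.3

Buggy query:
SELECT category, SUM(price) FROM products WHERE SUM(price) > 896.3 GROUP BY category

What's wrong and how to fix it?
Bug: SUM(price) is an aggregate, but WHERE filters rows before aggregation

Fix: Use HAVING (which filters groups after aggregation) instead of WHERE

Corrected query:
SELECT category, SUM(price) FROM products GROUP BY category HAVING SUM(price) > 896.3

Result:
category  | SUM(price)
----------+-----------
Furniture | 921.33    
Garden    | 2900.18   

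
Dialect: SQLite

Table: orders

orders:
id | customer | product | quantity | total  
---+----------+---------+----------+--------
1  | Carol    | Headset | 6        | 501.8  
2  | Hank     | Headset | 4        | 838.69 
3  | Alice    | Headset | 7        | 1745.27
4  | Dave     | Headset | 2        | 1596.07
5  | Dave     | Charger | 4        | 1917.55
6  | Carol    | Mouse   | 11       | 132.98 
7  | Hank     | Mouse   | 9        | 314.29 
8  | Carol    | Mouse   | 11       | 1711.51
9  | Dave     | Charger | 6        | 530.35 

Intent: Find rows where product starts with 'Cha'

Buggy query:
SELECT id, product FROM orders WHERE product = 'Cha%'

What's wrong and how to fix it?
Bug: '=' compares the literal string including the % character; pattern matching needs LIKE

Fix: Replace '=' with LIKE so 'Cha%' is treated as a pattern

Corrected query:
SELECT id, product FROM orders WHERE product LIKE 'Cha%'

Result:
id | product
---+--------
5  | Charger
9  | Charger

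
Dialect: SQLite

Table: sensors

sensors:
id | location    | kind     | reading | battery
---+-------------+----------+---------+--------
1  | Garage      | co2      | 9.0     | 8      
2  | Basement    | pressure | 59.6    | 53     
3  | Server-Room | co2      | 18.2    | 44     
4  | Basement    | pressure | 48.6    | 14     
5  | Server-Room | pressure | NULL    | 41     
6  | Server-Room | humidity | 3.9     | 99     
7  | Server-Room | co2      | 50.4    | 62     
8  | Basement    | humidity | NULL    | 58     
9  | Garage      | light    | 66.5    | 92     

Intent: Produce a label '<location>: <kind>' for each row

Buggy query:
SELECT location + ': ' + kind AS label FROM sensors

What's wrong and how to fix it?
Bug: '+' is numeric addition; on text columns SQLite converts them to 0 instead of concatenating

Fix: Use the || operator for string concatenation

Corrected query:
SELECT location || ': ' || kind AS label FROM sensors

Result:
label                
---------------------
Garage: co2          
Basement: pressure   
Server-Room: co2     
Basement: pressure   
Server-Room: pressure
Server-Room: humidity
Server-Room: co2     
Basement: humidity   
Garage: light        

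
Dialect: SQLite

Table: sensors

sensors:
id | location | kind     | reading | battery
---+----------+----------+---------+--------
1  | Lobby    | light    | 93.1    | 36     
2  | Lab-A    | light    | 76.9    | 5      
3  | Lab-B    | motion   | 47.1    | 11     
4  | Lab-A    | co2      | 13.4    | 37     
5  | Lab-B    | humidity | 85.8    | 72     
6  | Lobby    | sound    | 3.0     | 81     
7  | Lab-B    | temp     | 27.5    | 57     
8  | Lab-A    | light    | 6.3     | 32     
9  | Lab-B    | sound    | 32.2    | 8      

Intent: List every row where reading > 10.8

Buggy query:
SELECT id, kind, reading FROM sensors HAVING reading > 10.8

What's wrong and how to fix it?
Bug: This is a non-aggregate query (no GROUP BY, no aggregates), so in SQLite the HAVING clause is invalid here; a row-level condition belongs in WHERE

Fix: Replace HAVING with WHERE since the condition applies to individual rows

Corrected query:
SELECT id, kind, reading FROM sensors WHERE reading > 10.8

Result:
id | kind     | reading
---+----------+--------
1  | light    | 93.1   
2  | light    | 76.9   
3  | motion   | 47.1   
4  | co2      | 13.4   
5  | humidity | 85.8   
7  | temp     | 27.5   
9  | sound    | 32.2   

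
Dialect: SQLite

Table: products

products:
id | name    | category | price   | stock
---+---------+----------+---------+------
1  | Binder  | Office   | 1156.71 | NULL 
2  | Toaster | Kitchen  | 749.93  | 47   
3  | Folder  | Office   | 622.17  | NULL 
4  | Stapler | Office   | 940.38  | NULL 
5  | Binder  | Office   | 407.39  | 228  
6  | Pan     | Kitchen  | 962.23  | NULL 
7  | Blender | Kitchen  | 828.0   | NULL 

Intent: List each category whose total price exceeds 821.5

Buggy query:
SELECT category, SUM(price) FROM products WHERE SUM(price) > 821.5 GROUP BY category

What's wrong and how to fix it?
Bug: Aggregate functions cannot appear in a WHERE clause

Fix: Move the aggregate condition to a HAVING clause

Corrected query:
SELECT category, SUM(price) FROM products GROUP BY category HAVING SUM(price) > 821.5

Result:
category | SUM(price)
---------+-----------
Kitchen  | 2540.16   
Office   | 3126.65   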